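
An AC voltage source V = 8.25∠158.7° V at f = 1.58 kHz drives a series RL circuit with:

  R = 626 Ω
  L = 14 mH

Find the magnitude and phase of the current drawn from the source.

Step 1 — Angular frequency: ω = 2π·f = 2π·1580 = 9927 rad/s.
Step 2 — Component impedances:
  R: Z = R = 626 Ω
  L: Z = jωL = j·9927·0.014 = 0 + j139 Ω
Step 3 — Series combination: Z_total = R + L = 626 + j139 Ω = 641.2∠12.5° Ω.
Step 4 — Source phasor: V = 8.25∠158.7° V = -7.686 + j2.997 V.
Step 5 — Ohm's law: I = V / Z_total = (-7.686 + j2.997) / (626 + j139) = -0.01069 + j0.00716 A.
Step 6 — Convert to polar: |I| = 0.01287 A, ∠I = 146.2°.

I = 0.01287∠146.2° A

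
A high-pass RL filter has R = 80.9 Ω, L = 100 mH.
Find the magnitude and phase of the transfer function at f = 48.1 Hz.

Step 1 — Angular frequency: ω = 2π·48.1 = 302.2 rad/s.
Step 2 — Transfer function: H(jω) = jωL/(R + jωL).
Step 3 — Numerator jωL = j·30.22; denominator R + jωL = 80.9 + j30.22.
Step 4 — H = 0.1225 + j0.3278.
Step 5 — Magnitude: |H| = 0.35 (-9.1 dB); phase: φ = 69.5°.

|H| = 0.35 (-9.1 dB), φ = 69.5°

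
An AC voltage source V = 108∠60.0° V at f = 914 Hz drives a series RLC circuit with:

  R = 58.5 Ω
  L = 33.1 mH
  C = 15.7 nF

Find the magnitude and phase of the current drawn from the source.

Step 1 — Angular frequency: ω = 2π·f = 2π·914 = 5743 rad/s.
Step 2 — Component impedances:
  R: Z = R = 58.5 Ω
  L: Z = jωL = j·5743·0.0331 = 0 + j190.1 Ω
  C: Z = 1/(jωC) = -j/(ω·C) = 0 - j1.109e+04 Ω
Step 3 — Series combination: Z_total = R + L + C = 58.5 - j1.09e+04 Ω = 1.09e+04∠-89.7° Ω.
Step 4 — Source phasor: V = 108∠60.0° V = 54 + j93.53 V.
Step 5 — Ohm's law: I = V / Z_total = (54 + j93.53) / (58.5 - j1.09e+04) = -0.008553 + j0.005 A.
Step 6 — Convert to polar: |I| = 0.009907 A, ∠I = 149.7°.

I = 0.009907∠149.7° A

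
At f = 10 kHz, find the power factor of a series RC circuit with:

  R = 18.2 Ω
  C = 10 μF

Step 1 — Angular frequency: ω = 2π·f = 2π·1e+04 = 6.283e+04 rad/s.
Step 2 — Component impedances:
  R: Z = R = 18.2 Ω
  C: Z = 1/(jωC) = -j/(ω·C) = 0 - j1.592 Ω
Step 3 — Series combination: Z_total = R + C = 18.2 - j1.592 Ω = 18.27∠-5.0° Ω.
Step 4 — Power factor: PF = cos(φ) = Re(Z)/|Z| = 18.2/18.27 = 0.9962.
Step 5 — Type: Im(Z) = -1.592 ⇒ leading (phase φ = -5.0°).

PF = 0.9962 (leading, φ = -5.0°)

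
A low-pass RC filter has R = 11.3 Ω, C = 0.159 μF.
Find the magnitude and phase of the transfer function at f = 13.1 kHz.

Step 1 — Angular frequency: ω = 2π·1.31e+04 = 8.231e+04 rad/s.
Step 2 — Transfer function: H(jω) = 1/(1 + jωRC).
Step 3 — Denominator: 1 + jωRC = 1 + j·8.231e+04·11.3·1.59e-07 = 1 + j0.1479.
Step 4 — H = 0.9786 - j0.1447.
Step 5 — Magnitude: |H| = 0.9892 (-0.1 dB); phase: φ = -8.4°.

|H| = 0.9892 (-0.1 dB), φ = -8.4°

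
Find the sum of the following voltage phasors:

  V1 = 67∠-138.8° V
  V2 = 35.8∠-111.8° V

Step 1 — Convert each phasor to rectangular form:
  V1 = 67·(cos(-138.8°) + j·sin(-138.8°)) = -50.41 - j44.13 V
  V2 = 35.8·(cos(-111.8°) + j·sin(-111.8°)) = -13.29 - j33.24 V
Step 2 — Sum components: V_total = -63.71 - j77.37 V.
Step 3 — Convert to polar: |V_total| = 100.2 V, ∠V_total = -129.5°.

V_total = 100.2∠-129.5° V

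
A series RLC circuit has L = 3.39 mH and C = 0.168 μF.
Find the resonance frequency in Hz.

Step 1 — Resonance condition Im(Z)=0 gives ω₀ = 1/√(LC).
Step 2 — ω₀ = 1/√(0.00339·1.68e-07) = 4.19e+04 rad/s.
Step 3 — f₀ = ω₀/(2π) = 6669 Hz.

f₀ = 6669 Hz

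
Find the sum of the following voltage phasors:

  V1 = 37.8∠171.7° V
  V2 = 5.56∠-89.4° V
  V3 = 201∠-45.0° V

Step 1 — Convert each phasor to rectangular form:
  V1 = 37.8·(cos(171.7°) + j·sin(171.7°)) = -37.4 + j5.457 V
  V2 = 5.56·(cos(-89.4°) + j·sin(-89.4°)) = 0.05822 - j5.56 V
  V3 = 201·(cos(-45.0°) + j·sin(-45.0°)) = 142.1 - j142.1 V
Step 2 — Sum components: V_total = 104.8 - j142.2 V.
Step 3 — Convert to polar: |V_total| = 176.7 V, ∠V_total = -53.6°.

V_total = 176.7∠-53.6° V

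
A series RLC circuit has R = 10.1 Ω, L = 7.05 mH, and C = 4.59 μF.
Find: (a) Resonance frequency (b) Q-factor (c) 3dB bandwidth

Step 1 — Resonance: ω₀ = 1/√(LC) = 1/√(0.00705·4.59e-06) = 5559 rad/s.
Step 2 — f₀ = ω₀/(2π) = 884.7 Hz.
Step 3 — Series Q: Q = ω₀L/R = 5559·0.00705/10.1 = 3.88.
Step 4 — Bandwidth: Δω = ω₀/Q = 1433 rad/s; BW = Δω/(2π) = 228 Hz.

(a) f₀ = 884.7 Hz  (b) Q = 3.88  (c) BW = 228 Hz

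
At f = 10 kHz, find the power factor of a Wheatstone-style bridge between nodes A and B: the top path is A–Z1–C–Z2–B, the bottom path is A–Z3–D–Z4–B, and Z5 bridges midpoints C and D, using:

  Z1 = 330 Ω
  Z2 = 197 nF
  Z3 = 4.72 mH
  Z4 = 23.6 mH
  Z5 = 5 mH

Step 1 — Angular frequency: ω = 2π·f = 2π·1e+04 = 6.283e+04 rad/s.
Step 2 — Component impedances:
  Z1: Z = R = 330 Ω
  Z2: Z = 1/(jωC) = -j/(ω·C) = 0 - j80.79 Ω
  Z3: Z = jωL = j·6.283e+04·0.00472 = 0 + j296.6 Ω
  Z4: Z = jωL = j·6.283e+04·0.0236 = 0 + j1483 Ω
  Z5: Z = jωL = j·6.283e+04·0.005 = 0 + j314.2 Ω
Step 3 — Bridge requires nodal analysis (the Z5 bridge couples midpoints C and D, so the two paths cannot be reduced to a simple series/parallel combination). Setting node B to ground and injecting 1 A at node A, the 3-node admittance system at A, C, D solves to V_A = Z_AB = 256.6 + j68.07 Ω = 265.5∠14.9° Ω.
Step 4 — Power factor: PF = cos(φ) = Re(Z)/|Z| = 256.581/265.456 = 0.9666.
Step 5 — Type: Im(Z) = 68.07 ⇒ lagging (phase φ = 14.9°).

PF = 0.9666 (lagging, φ = 14.9°)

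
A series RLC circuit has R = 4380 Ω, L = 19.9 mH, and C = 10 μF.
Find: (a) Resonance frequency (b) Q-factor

Step 1 — Resonance condition Im(Z)=0 gives ω₀ = 1/√(LC).
Step 2 — ω₀ = 1/√(0.0199·1e-05) = 2242 rad/s.
Step 3 — f₀ = ω₀/(2π) = 356.8 Hz.
Step 4 — Series Q: Q = ω₀L/R = 2242·0.0199/4380 = 0.01018.

(a) f₀ = 356.8 Hz  (b) Q = 0.01018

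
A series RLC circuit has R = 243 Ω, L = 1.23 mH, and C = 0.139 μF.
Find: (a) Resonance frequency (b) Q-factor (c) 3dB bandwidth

Step 1 — Resonance condition Im(Z)=0 gives ω₀ = 1/√(LC).
Step 2 — ω₀ = 1/√(0.00123·1.39e-07) = 7.648e+04 rad/s.
Step 3 — f₀ = ω₀/(2π) = 1.217e+04 Hz.
Step 4 — Series Q: Q = ω₀L/R = 7.648e+04·0.00123/243 = 0.3871.
Step 5 — 3dB bandwidth: Δω = ω₀/Q = 1.976e+05 rad/s; BW = Δω/(2π) = 3.144e+04 Hz.

(a) f₀ = 1.217e+04 Hz  (b) Q = 0.3871  (c) BW = 3.144e+04 Hz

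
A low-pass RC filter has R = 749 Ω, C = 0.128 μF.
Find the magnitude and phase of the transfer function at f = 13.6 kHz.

Step 1 — Angular frequency: ω = 2π·1.36e+04 = 8.545e+04 rad/s.
Step 2 — Transfer function: H(jω) = 1/(1 + jωRC).
Step 3 — Denominator: 1 + jωRC = 1 + j·8.545e+04·749·1.28e-07 = 1 + j8.192.
Step 4 — H = 0.01468 - j0.1203.
Step 5 — Magnitude: |H| = 0.1212 (-18.3 dB); phase: φ = -83.0°.

|H| = 0.1212 (-18.3 dB), φ = -83.0°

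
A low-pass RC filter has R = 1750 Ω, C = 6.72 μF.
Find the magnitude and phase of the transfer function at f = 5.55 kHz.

Step 1 — Angular frequency: ω = 2π·5550 = 3.487e+04 rad/s.
Step 2 — Transfer function: H(jω) = 1/(1 + jωRC).
Step 3 — Denominator: 1 + jωRC = 1 + j·3.487e+04·1750·6.72e-06 = 1 + j410.1.
Step 4 — H = 5.946e-06 - j0.002438.
Step 5 — Magnitude: |H| = 0.002438 (-52.3 dB); phase: φ = -89.9°.

|H| = 0.002438 (-52.3 dB), φ = -89.9°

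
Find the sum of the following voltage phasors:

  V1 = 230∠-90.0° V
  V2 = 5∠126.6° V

Step 1 — Convert each phasor to rectangular form:
  V1 = 230·(cos(-90.0°) + j·sin(-90.0°)) = 0 - j230 V
  V2 = 5·(cos(126.6°) + j·sin(126.6°)) = -2.981 + j4.014 V
Step 2 — Sum components: V_total = -2.981 - j226 V.
Step 3 — Convert to polar: |V_total| = 226 V, ∠V_total = -90.8°.

V_total = 226∠-90.8° V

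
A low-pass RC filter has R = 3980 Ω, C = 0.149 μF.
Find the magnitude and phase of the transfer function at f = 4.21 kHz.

Step 1 — Angular frequency: ω = 2π·4210 = 2.645e+04 rad/s.
Step 2 — Transfer function: H(jω) = 1/(1 + jωRC).
Step 3 — Denominator: 1 + jωRC = 1 + j·2.645e+04·3980·1.49e-07 = 1 + j15.69.
Step 4 — H = 0.004047 - j0.06349.
Step 5 — Magnitude: |H| = 0.06362 (-23.9 dB); phase: φ = -86.4°.

|H| = 0.06362 (-23.9 dB), φ = -86.4°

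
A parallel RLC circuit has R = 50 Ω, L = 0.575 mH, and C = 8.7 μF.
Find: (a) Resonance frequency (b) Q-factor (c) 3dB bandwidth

Step 1 — Resonance: ω₀ = 1/√(LC) = 1/√(0.000575·8.7e-06) = 1.414e+04 rad/s.
Step 2 — f₀ = ω₀/(2π) = 2250 Hz.
Step 3 — Parallel Q: Q = R/(ω₀L) = 50/(1.414e+04·0.000575) = 6.15.
Step 4 — Bandwidth: Δω = ω₀/Q = 2299 rad/s; BW = Δω/(2π) = 365.9 Hz.

(a) f₀ = 2250 Hz  (b) Q = 6.15  (c) BW = 365.9 Hz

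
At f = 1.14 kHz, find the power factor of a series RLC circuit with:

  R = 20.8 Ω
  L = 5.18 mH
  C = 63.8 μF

Step 1 — Angular frequency: ω = 2π·f = 2π·1140 = 7163 rad/s.
Step 2 — Component impedances:
  R: Z = R = 20.8 Ω
  L: Z = jωL = j·7163·0.00518 = 0 + j37.1 Ω
  C: Z = 1/(jωC) = -j/(ω·C) = 0 - j2.188 Ω
Step 3 — Series combination: Z_total = R + L + C = 20.8 + j34.92 Ω = 40.64∠59.2° Ω.
Step 4 — Power factor: PF = cos(φ) = Re(Z)/|Z| = 20.8/40.64 = 0.5118.
Step 5 — Type: Im(Z) = 34.92 ⇒ lagging (phase φ = 59.2°).

PF = 0.5118 (lagging, φ = 59.2°)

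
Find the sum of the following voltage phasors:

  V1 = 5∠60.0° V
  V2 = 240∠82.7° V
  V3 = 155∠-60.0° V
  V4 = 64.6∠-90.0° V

Step 1 — Convert each phasor to rectangular form:
  V1 = 5·(cos(60.0°) + j·sin(60.0°)) = 2.5 + j4.33 V
  V2 = 240·(cos(82.7°) + j·sin(82.7°)) = 30.5 + j238.1 V
  V3 = 155·(cos(-60.0°) + j·sin(-60.0°)) = 77.5 - j134.2 V
  V4 = 64.6·(cos(-90.0°) + j·sin(-90.0°)) = 0 - j64.6 V
Step 2 — Sum components: V_total = 110.5 + j43.55 V.
Step 3 — Convert to polar: |V_total| = 118.8 V, ∠V_total = 21.5°.

V_total = 118.8∠21.5° V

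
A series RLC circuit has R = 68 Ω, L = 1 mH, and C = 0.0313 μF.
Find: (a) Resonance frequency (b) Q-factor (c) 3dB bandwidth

Step 1 — Resonance: ω₀ = 1/√(LC) = 1/√(0.001·3.13e-08) = 1.787e+05 rad/s.
Step 2 — f₀ = ω₀/(2π) = 2.845e+04 Hz.
Step 3 — Series Q: Q = ω₀L/R = 1.787e+05·0.001/68 = 2.629.
Step 4 — Bandwidth: Δω = ω₀/Q = 6.8e+04 rad/s; BW = Δω/(2π) = 1.082e+04 Hz.

(a) f₀ = 2.845e+04 Hz  (b) Q = 2.629  (c) BW = 1.082e+04 Hz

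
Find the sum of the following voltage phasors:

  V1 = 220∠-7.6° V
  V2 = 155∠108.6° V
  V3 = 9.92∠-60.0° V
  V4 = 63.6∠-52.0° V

Step 1 — Convert each phasor to rectangular form:
  V1 = 220·(cos(-7.6°) + j·sin(-7.6°)) = 218.1 - j29.1 V
  V2 = 155·(cos(108.6°) + j·sin(108.6°)) = -49.44 + j146.9 V
  V3 = 9.92·(cos(-60.0°) + j·sin(-60.0°)) = 4.96 - j8.591 V
  V4 = 63.6·(cos(-52.0°) + j·sin(-52.0°)) = 39.16 - j50.12 V
Step 2 — Sum components: V_total = 212.7 + j59.1 V.
Step 3 — Convert to polar: |V_total| = 220.8 V, ∠V_total = 15.5°.

V_total = 220.8∠15.5° V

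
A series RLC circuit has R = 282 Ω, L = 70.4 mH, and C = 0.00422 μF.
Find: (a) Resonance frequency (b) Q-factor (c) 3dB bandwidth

Step 1 — Resonance condition Im(Z)=0 gives ω₀ = 1/√(LC).
Step 2 — ω₀ = 1/√(0.0704·4.22e-09) = 5.802e+04 rad/s.
Step 3 — f₀ = ω₀/(2π) = 9234 Hz.
Step 4 — Series Q: Q = ω₀L/R = 5.802e+04·0.0704/282 = 14.48.
Step 5 — 3dB bandwidth: Δω = ω₀/Q = 4006 rad/s; BW = Δω/(2π) = 637.5 Hz.

(a) f₀ = 9234 Hz  (b) Q = 14.48  (c) BW = 637.5 Hz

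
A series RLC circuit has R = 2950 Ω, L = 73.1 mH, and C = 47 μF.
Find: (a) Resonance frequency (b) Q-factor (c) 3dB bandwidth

Step 1 — Resonance: ω₀ = 1/√(LC) = 1/√(0.0731·4.7e-05) = 539.5 rad/s.
Step 2 — f₀ = ω₀/(2π) = 85.86 Hz.
Step 3 — Series Q: Q = ω₀L/R = 539.5·0.0731/2950 = 0.01337.
Step 4 — Bandwidth: Δω = ω₀/Q = 4.036e+04 rad/s; BW = Δω/(2π) = 6423 Hz.

(a) f₀ = 85.86 Hz  (b) Q = 0.01337  (c) BW = 6423 Hz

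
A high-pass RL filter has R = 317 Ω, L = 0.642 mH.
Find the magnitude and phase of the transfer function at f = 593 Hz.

Step 1 — Angular frequency: ω = 2π·593 = 3726 rad/s.
Step 2 — Transfer function: H(jω) = jωL/(R + jωL).
Step 3 — Numerator jωL = j·2.392; denominator R + jωL = 317 + j2.392.
Step 4 — H = 5.694e-05 + j0.007545.
Step 5 — Magnitude: |H| = 0.007546 (-42.4 dB); phase: φ = 89.6°.

|H| = 0.007546 (-42.4 dB), φ = 89.6°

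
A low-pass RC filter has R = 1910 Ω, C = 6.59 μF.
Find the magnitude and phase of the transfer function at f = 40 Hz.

Step 1 — Angular frequency: ω = 2π·40 = 251.3 rad/s.
Step 2 — Transfer function: H(jω) = 1/(1 + jωRC).
Step 3 — Denominator: 1 + jωRC = 1 + j·251.3·1910·6.59e-06 = 1 + j3.163.
Step 4 — H = 0.09085 - j0.2874.
Step 5 — Magnitude: |H| = 0.3014 (-10.4 dB); phase: φ = -72.5°.

|H| = 0.3014 (-10.4 dB), φ = -72.5°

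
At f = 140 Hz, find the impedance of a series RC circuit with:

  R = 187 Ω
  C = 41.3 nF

Step 1 — Angular frequency: ω = 2π·f = 2π·140 = 879.6 rad/s.
Step 2 — Component impedances:
  R: Z = R = 187 Ω
  C: Z = 1/(jωC) = -j/(ω·C) = 0 - j2.753e+04 Ω
Step 3 — Series combination: Z_total = R + C = 187 - j2.753e+04 Ω = 2.753e+04∠-89.6° Ω.

Z = 187 - j2.753e+04 Ω = 2.753e+04∠-89.6° Ω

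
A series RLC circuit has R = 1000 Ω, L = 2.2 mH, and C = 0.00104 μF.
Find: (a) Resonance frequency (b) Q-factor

Step 1 — Resonance condition Im(Z)=0 gives ω₀ = 1/√(LC).
Step 2 — ω₀ = 1/√(0.0022·1.04e-09) = 6.611e+05 rad/s.
Step 3 — f₀ = ω₀/(2π) = 1.052e+05 Hz.
Step 4 — Series Q: Q = ω₀L/R = 6.611e+05·0.0022/1000 = 1.454.

(a) f₀ = 1.052e+05 Hz  (b) Q = 1.454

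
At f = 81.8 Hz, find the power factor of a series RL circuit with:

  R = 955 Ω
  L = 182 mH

Step 1 — Angular frequency: ω = 2π·f = 2π·81.8 = 514 rad/s.
Step 2 — Component impedances:
  R: Z = R = 955 Ω
  L: Z = jωL = j·514·0.182 = 0 + j93.54 Ω
Step 3 — Series combination: Z_total = R + L = 955 + j93.54 Ω = 959.6∠5.6° Ω.
Step 4 — Power factor: PF = cos(φ) = Re(Z)/|Z| = 955/959.6 = 0.9952.
Step 5 — Type: Im(Z) = 93.54 ⇒ lagging (phase φ = 5.6°).

PF = 0.9952 (lagging, φ = 5.6°)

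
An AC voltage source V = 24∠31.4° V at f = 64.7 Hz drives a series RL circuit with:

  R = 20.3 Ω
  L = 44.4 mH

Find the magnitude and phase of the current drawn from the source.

Step 1 — Angular frequency: ω = 2π·f = 2π·64.7 = 406.5 rad/s.
Step 2 — Component impedances:
  R: Z = R = 20.3 Ω
  L: Z = jωL = j·406.5·0.0444 = 0 + j18.05 Ω
Step 3 — Series combination: Z_total = R + L = 20.3 + j18.05 Ω = 27.16∠41.6° Ω.
Step 4 — Source phasor: V = 24∠31.4° V = 20.49 + j12.5 V.
Step 5 — Ohm's law: I = V / Z_total = (20.49 + j12.5) / (20.3 + j18.05) = 0.8694 - j0.1571 A.
Step 6 — Convert to polar: |I| = 0.8835 A, ∠I = -10.2°.

I = 0.8835∠-10.2° A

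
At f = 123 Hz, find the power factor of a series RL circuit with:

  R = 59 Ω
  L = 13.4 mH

Step 1 — Angular frequency: ω = 2π·f = 2π·123 = 772.8 rad/s.
Step 2 — Component impedances:
  R: Z = R = 59 Ω
  L: Z = jωL = j·772.8·0.0134 = 0 + j10.36 Ω
Step 3 — Series combination: Z_total = R + L = 59 + j10.36 Ω = 59.9∠10.0° Ω.
Step 4 — Power factor: PF = cos(φ) = Re(Z)/|Z| = 59/59.902 = 0.9849.
Step 5 — Type: Im(Z) = 10.36 ⇒ lagging (phase φ = 10.0°).

PF = 0.9849 (lagging, φ = 10.0°)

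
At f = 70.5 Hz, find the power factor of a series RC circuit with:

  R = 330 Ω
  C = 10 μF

Step 1 — Angular frequency: ω = 2π·f = 2π·70.5 = 443 rad/s.
Step 2 — Component impedances:
  R: Z = R = 330 Ω
  C: Z = 1/(jωC) = -j/(ω·C) = 0 - j225.8 Ω
Step 3 — Series combination: Z_total = R + C = 330 - j225.8 Ω = 399.8∠-34.4° Ω.
Step 4 — Power factor: PF = cos(φ) = Re(Z)/|Z| = 330/399.8 = 0.8254.
Step 5 — Type: Im(Z) = -225.8 ⇒ leading (phase φ = -34.4°).

PF = 0.8254 (leading, φ = -34.4°)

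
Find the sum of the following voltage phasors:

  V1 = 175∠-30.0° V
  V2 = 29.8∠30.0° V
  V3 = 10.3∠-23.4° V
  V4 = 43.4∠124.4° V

Step 1 — Convert each phasor to rectangular form:
  V1 = 175·(cos(-30.0°) + j·sin(-30.0°)) = 151.6 - j87.5 V
  V2 = 29.8·(cos(30.0°) + j·sin(30.0°)) = 25.81 + j14.9 V
  V3 = 10.3·(cos(-23.4°) + j·sin(-23.4°)) = 9.453 - j4.091 V
  V4 = 43.4·(cos(124.4°) + j·sin(124.4°)) = -24.52 + j35.81 V
Step 2 — Sum components: V_total = 162.3 - j40.88 V.
Step 3 — Convert to polar: |V_total| = 167.4 V, ∠V_total = -14.1°.

V_total = 167.4∠-14.1° V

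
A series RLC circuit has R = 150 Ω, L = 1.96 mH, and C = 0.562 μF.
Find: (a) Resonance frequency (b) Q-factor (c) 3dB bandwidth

Step 1 — Resonance: ω₀ = 1/√(LC) = 1/√(0.00196·5.62e-07) = 3.013e+04 rad/s.
Step 2 — f₀ = ω₀/(2π) = 4795 Hz.
Step 3 — Series Q: Q = ω₀L/R = 3.013e+04·0.00196/150 = 0.3937.
Step 4 — Bandwidth: Δω = ω₀/Q = 7.653e+04 rad/s; BW = Δω/(2π) = 1.218e+04 Hz.

(a) f₀ = 4795 Hz  (b) Q = 0.3937  (c) BW = 1.218e+04 Hz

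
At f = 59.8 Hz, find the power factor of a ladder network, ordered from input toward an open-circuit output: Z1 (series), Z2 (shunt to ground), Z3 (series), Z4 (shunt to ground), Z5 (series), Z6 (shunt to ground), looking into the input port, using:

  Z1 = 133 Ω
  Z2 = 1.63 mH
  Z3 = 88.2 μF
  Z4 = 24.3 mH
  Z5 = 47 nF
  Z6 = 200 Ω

Step 1 — Angular frequency: ω = 2π·f = 2π·59.8 = 375.7 rad/s.
Step 2 — Component impedances:
  Z1: Z = R = 133 Ω
  Z2: Z = jωL = j·375.7·0.00163 = 0 + j0.6124 Ω
  Z3: Z = 1/(jωC) = -j/(ω·C) = 0 - j30.18 Ω
  Z4: Z = jωL = j·375.7·0.0243 = 0 + j9.13 Ω
  Z5: Z = 1/(jωC) = -j/(ω·C) = 0 - j5.663e+04 Ω
  Z6: Z = R = 200 Ω
Step 3 — Ladder network (open output): work backward from the far end, alternating series and parallel combinations. Z_in = 133 + j0.6308 Ω = 133∠0.3° Ω.
Step 4 — Power factor: PF = cos(φ) = Re(Z)/|Z| = 133/133 = 1.
Step 5 — Type: Im(Z) = 0.6308 ⇒ lagging (phase φ = 0.3°).

PF = 1 (lagging, φ = 0.3°)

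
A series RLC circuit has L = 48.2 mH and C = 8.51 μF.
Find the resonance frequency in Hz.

Step 1 — Resonance condition Im(Z)=0 gives ω₀ = 1/√(LC).
Step 2 — ω₀ = 1/√(0.0482·8.51e-06) = 1561 rad/s.
Step 3 — f₀ = ω₀/(2π) = 248.5 Hz.

f₀ = 248.5 Hz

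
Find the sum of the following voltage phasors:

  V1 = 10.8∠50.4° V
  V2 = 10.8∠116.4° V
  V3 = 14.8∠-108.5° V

Step 1 — Convert each phasor to rectangular form:
  V1 = 10.8·(cos(50.4°) + j·sin(50.4°)) = 6.884 + j8.322 V
  V2 = 10.8·(cos(116.4°) + j·sin(116.4°)) = -4.802 + j9.674 V
  V3 = 14.8·(cos(-108.5°) + j·sin(-108.5°)) = -4.696 - j14.04 V
Step 2 — Sum components: V_total = -2.614 + j3.96 V.
Step 3 — Convert to polar: |V_total| = 4.745 V, ∠V_total = 123.4°.

V_total = 4.745∠123.4° V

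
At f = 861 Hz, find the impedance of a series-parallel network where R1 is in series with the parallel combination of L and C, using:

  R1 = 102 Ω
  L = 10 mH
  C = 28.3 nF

Step 1 — Angular frequency: ω = 2π·f = 2π·861 = 5410 rad/s.
Step 2 — Component impedances:
  R1: Z = R = 102 Ω
  L: Z = jωL = j·5410·0.01 = 0 + j54.1 Ω
  C: Z = 1/(jωC) = -j/(ω·C) = 0 - j6532 Ω
Step 3 — Parallel branch: L || C = 1/(1/L + 1/C) = 0 + j54.55 Ω.
Step 4 — Series with R1: Z_total = R1 + (L || C) = 102 + j54.55 Ω = 115.7∠28.1° Ω.

Z = 102 + j54.55 Ω = 115.7∠28.1° Ω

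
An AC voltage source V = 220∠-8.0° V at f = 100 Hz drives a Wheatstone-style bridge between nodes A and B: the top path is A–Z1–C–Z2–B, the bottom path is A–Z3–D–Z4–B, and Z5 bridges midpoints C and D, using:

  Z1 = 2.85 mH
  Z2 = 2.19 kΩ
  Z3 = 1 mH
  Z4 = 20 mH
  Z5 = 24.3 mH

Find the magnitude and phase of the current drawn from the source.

Step 1 — Angular frequency: ω = 2π·f = 2π·100 = 628.3 rad/s.
Step 2 — Component impedances:
  Z1: Z = jωL = j·628.3·0.00285 = 0 + j1.791 Ω
  Z2: Z = R = 2190 Ω
  Z3: Z = jωL = j·628.3·0.001 = 0 + j0.6283 Ω
  Z4: Z = jωL = j·628.3·0.02 = 0 + j12.57 Ω
  Z5: Z = jωL = j·628.3·0.0243 = 0 + j15.27 Ω
Step 3 — Bridge requires nodal analysis (the Z5 bridge couples midpoints C and D, so the two paths cannot be reduced to a simple series/parallel combination). Setting node B to ground and injecting 1 A at node A, the 3-node admittance system at A, C, D solves to V_A = Z_AB = 0.07846 + j13.17 Ω = 13.17∠89.7° Ω.
Step 4 — Source phasor: V = 220∠-8.0° V = 217.9 - j30.62 V.
Step 5 — Ohm's law: I = V / Z_total = (217.9 - j30.62) / (0.07846 + j13.17) = -2.226 - j16.55 A.
Step 6 — Convert to polar: |I| = 16.7 A, ∠I = -97.7°.

I = 16.7∠-97.7° A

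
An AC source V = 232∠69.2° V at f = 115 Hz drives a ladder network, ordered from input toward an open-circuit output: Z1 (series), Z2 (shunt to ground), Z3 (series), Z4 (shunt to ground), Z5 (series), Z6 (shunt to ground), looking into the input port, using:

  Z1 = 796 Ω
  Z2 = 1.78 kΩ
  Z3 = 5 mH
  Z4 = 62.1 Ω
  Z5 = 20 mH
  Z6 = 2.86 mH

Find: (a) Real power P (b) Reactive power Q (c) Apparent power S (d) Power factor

Step 1 — Angular frequency: ω = 2π·f = 2π·115 = 722.6 rad/s.
Step 2 — Component impedances:
  Z1: Z = R = 796 Ω
  Z2: Z = R = 1780 Ω
  Z3: Z = jωL = j·722.6·0.005 = 0 + j3.613 Ω
  Z4: Z = R = 62.1 Ω
  Z5: Z = jωL = j·722.6·0.02 = 0 + j14.45 Ω
  Z6: Z = jωL = j·722.6·0.00286 = 0 + j2.067 Ω
Step 3 — Ladder network (open output): work backward from the far end, alternating series and parallel combinations. Z_in = 800.3 + j18.95 Ω = 800.5∠1.4° Ω.
Step 4 — Source phasor: V = 232∠69.2° V = 82.38 + j216.9 V.
Step 5 — Current: I = V / Z = 0.1093 + j0.2684 A = 0.2898∠67.8° A.
Step 6 — Complex power: S = V·I* = 67.22 + j1.592 VA.
Step 7 — Real power: P = Re(S) = 67.22 W.
Step 8 — Reactive power: Q = Im(S) = 1.592 VAR.
Step 9 — Apparent power: |S| = 67.24 VA.
Step 10 — Power factor: PF = P/|S| = 0.9997 (lagging).

(a) P = 67.22 W  (b) Q = 1.592 VAR  (c) S = 67.24 VA  (d) PF = 0.9997 (lagging)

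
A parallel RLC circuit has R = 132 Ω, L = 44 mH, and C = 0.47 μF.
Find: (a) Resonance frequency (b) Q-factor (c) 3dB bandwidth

Step 1 — Resonance: ω₀ = 1/√(LC) = 1/√(0.044·4.7e-07) = 6954 rad/s.
Step 2 — f₀ = ω₀/(2π) = 1107 Hz.
Step 3 — Parallel Q: Q = R/(ω₀L) = 132/(6954·0.044) = 0.4314.
Step 4 — Bandwidth: Δω = ω₀/Q = 1.612e+04 rad/s; BW = Δω/(2π) = 2565 Hz.

(a) f₀ = 1107 Hz  (b) Q = 0.4314  (c) BW = 2565 Hz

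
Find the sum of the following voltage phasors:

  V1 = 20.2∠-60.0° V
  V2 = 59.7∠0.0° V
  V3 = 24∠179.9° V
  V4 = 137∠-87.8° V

Step 1 — Convert each phasor to rectangular form:
  V1 = 20.2·(cos(-60.0°) + j·sin(-60.0°)) = 10.1 - j17.49 V
  V2 = 59.7·(cos(0.0°) + j·sin(0.0°)) = 59.7 V
  V3 = 24·(cos(179.9°) + j·sin(179.9°)) = -24 + j0.04189 V
  V4 = 137·(cos(-87.8°) + j·sin(-87.8°)) = 5.259 - j136.9 V
Step 2 — Sum components: V_total = 51.06 - j154.4 V.
Step 3 — Convert to polar: |V_total| = 162.6 V, ∠V_total = -71.7°.

V_total = 162.6∠-71.7° V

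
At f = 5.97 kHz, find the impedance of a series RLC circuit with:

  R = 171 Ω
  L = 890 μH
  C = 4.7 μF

Step 1 — Angular frequency: ω = 2π·f = 2π·5970 = 3.751e+04 rad/s.
Step 2 — Component impedances:
  R: Z = R = 171 Ω
  L: Z = jωL = j·3.751e+04·0.00089 = 0 + j33.38 Ω
  C: Z = 1/(jωC) = -j/(ω·C) = 0 - j5.672 Ω
Step 3 — Series combination: Z_total = R + L + C = 171 + j27.71 Ω = 173.2∠9.2° Ω.

Z = 171 + j27.71 Ω = 173.2∠9.2° Ω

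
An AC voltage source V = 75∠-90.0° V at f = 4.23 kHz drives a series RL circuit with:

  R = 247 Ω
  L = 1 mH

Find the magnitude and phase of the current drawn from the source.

Step 1 — Angular frequency: ω = 2π·f = 2π·4230 = 2.658e+04 rad/s.
Step 2 — Component impedances:
  R: Z = R = 247 Ω
  L: Z = jωL = j·2.658e+04·0.001 = 0 + j26.58 Ω
Step 3 — Series combination: Z_total = R + L = 247 + j26.58 Ω = 248.4∠6.1° Ω.
Step 4 — Source phasor: V = 75∠-90.0° V = 0 - j75 V.
Step 5 — Ohm's law: I = V / Z_total = (0 - j75) / (247 + j26.58) = -0.0323 - j0.3002 A.
Step 6 — Convert to polar: |I| = 0.3019 A, ∠I = -96.1°.

I = 0.3019∠-96.1° A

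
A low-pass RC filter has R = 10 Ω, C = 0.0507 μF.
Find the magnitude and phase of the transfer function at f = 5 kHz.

Step 1 — Angular frequency: ω = 2π·5000 = 3.142e+04 rad/s.
Step 2 — Transfer function: H(jω) = 1/(1 + jωRC).
Step 3 — Denominator: 1 + jωRC = 1 + j·3.142e+04·10·5.07e-08 = 1 + j0.01593.
Step 4 — H = 0.9997 - j0.01592.
Step 5 — Magnitude: |H| = 0.9999 (-0.0 dB); phase: φ = -0.9°.

|H| = 0.9999 (-0.0 dB), φ = -0.9°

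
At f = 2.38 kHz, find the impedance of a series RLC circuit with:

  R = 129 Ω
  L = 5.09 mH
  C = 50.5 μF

Step 1 — Angular frequency: ω = 2π·f = 2π·2380 = 1.495e+04 rad/s.
Step 2 — Component impedances:
  R: Z = R = 129 Ω
  L: Z = jωL = j·1.495e+04·0.00509 = 0 + j76.12 Ω
  C: Z = 1/(jωC) = -j/(ω·C) = 0 - j1.324 Ω
Step 3 — Series combination: Z_total = R + L + C = 129 + j74.79 Ω = 149.1∠30.1° Ω.

Z = 129 + j74.79 Ω = 149.1∠30.1° Ω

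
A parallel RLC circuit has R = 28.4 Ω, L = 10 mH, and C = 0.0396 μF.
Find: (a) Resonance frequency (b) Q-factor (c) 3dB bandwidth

Step 1 — Resonance: ω₀ = 1/√(LC) = 1/√(0.01·3.96e-08) = 5.025e+04 rad/s.
Step 2 — f₀ = ω₀/(2π) = 7998 Hz.
Step 3 — Parallel Q: Q = R/(ω₀L) = 28.4/(5.025e+04·0.01) = 0.05652.
Step 4 — Bandwidth: Δω = ω₀/Q = 8.892e+05 rad/s; BW = Δω/(2π) = 1.415e+05 Hz.

(a) f₀ = 7998 Hz  (b) Q = 0.05652  (c) BW = 1.415e+05 Hz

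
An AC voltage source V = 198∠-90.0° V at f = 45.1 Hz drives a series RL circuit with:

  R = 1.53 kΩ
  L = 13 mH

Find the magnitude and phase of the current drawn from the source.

Step 1 — Angular frequency: ω = 2π·f = 2π·45.1 = 283.4 rad/s.
Step 2 — Component impedances:
  R: Z = R = 1530 Ω
  L: Z = jωL = j·283.4·0.013 = 0 + j3.684 Ω
Step 3 — Series combination: Z_total = R + L = 1530 + j3.684 Ω = 1530∠0.1° Ω.
Step 4 — Source phasor: V = 198∠-90.0° V = 0 - j198 V.
Step 5 — Ohm's law: I = V / Z_total = (0 - j198) / (1530 + j3.684) = -0.0003116 - j0.1294 A.
Step 6 — Convert to polar: |I| = 0.1294 A, ∠I = -90.1°.

I = 0.1294∠-90.1° A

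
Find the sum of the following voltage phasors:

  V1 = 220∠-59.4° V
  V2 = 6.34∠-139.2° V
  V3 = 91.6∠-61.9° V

Step 1 — Convert each phasor to rectangular form:
  V1 = 220·(cos(-59.4°) + j·sin(-59.4°)) = 112 - j189.4 V
  V2 = 6.34·(cos(-139.2°) + j·sin(-139.2°)) = -4.799 - j4.143 V
  V3 = 91.6·(cos(-61.9°) + j·sin(-61.9°)) = 43.14 - j80.8 V
Step 2 — Sum components: V_total = 150.3 - j274.3 V.
Step 3 — Convert to polar: |V_total| = 312.8 V, ∠V_total = -61.3°.

V_total = 312.8∠-61.3° V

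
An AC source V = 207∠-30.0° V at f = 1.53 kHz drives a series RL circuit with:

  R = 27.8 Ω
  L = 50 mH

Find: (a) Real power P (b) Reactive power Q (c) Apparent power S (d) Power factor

Step 1 — Angular frequency: ω = 2π·f = 2π·1530 = 9613 rad/s.
Step 2 — Component impedances:
  R: Z = R = 27.8 Ω
  L: Z = jωL = j·9613·0.05 = 0 + j480.7 Ω
Step 3 — Series combination: Z_total = R + L = 27.8 + j480.7 Ω = 481.5∠86.7° Ω.
Step 4 — Source phasor: V = 207∠-30.0° V = 179.3 - j103.5 V.
Step 5 — Current: I = V / Z = -0.1931 - j0.3841 A = 0.4299∠-116.7° A.
Step 6 — Complex power: S = V·I* = 5.139 + j88.85 VA.
Step 7 — Real power: P = Re(S) = 5.139 W.
Step 8 — Reactive power: Q = Im(S) = 88.85 VAR.
Step 9 — Apparent power: |S| = 89 VA.
Step 10 — Power factor: PF = P/|S| = 0.05774 (lagging).

(a) P = 5.139 W  (b) Q = 88.85 VAR  (c) S = 89 VA  (d) PF = 0.05774 (lagging)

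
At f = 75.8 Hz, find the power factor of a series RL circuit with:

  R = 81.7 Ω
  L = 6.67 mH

Step 1 — Angular frequency: ω = 2π·f = 2π·75.8 = 476.3 rad/s.
Step 2 — Component impedances:
  R: Z = R = 81.7 Ω
  L: Z = jωL = j·476.3·0.00667 = 0 + j3.177 Ω
Step 3 — Series combination: Z_total = R + L = 81.7 + j3.177 Ω = 81.76∠2.2° Ω.
Step 4 — Power factor: PF = cos(φ) = Re(Z)/|Z| = 81.7/81.762 = 0.9992.
Step 5 — Type: Im(Z) = 3.177 ⇒ lagging (phase φ = 2.2°).

PF = 0.9992 (lagging, φ = 2.2°)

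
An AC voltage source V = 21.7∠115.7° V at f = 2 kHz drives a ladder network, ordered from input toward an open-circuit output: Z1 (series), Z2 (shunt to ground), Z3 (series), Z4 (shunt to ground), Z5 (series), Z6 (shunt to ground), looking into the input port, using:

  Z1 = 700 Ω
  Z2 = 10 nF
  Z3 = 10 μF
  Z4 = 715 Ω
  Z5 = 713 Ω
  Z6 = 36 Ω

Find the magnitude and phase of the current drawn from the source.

Step 1 — Angular frequency: ω = 2π·f = 2π·2000 = 1.257e+04 rad/s.
Step 2 — Component impedances:
  Z1: Z = R = 700 Ω
  Z2: Z = 1/(jωC) = -j/(ω·C) = 0 - j7958 Ω
  Z3: Z = 1/(jωC) = -j/(ω·C) = 0 - j7.958 Ω
  Z4: Z = R = 715 Ω
  Z5: Z = R = 713 Ω
  Z6: Z = R = 36 Ω
Step 3 — Ladder network (open output): work backward from the far end, alternating series and parallel combinations. Z_in = 1064 - j24.68 Ω = 1065∠-1.3° Ω.
Step 4 — Source phasor: V = 21.7∠115.7° V = -9.41 + j19.55 V.
Step 5 — Ohm's law: I = V / Z_total = (-9.41 + j19.55) / (1064 - j24.68) = -0.009263 + j0.01816 A.
Step 6 — Convert to polar: |I| = 0.02038 A, ∠I = 117.0°.

I = 0.02038∠117.0° A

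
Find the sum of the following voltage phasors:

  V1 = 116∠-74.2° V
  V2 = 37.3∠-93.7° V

Step 1 — Convert each phasor to rectangular form:
  V1 = 116·(cos(-74.2°) + j·sin(-74.2°)) = 31.58 - j111.6 V
  V2 = 37.3·(cos(-93.7°) + j·sin(-93.7°)) = -2.407 - j37.22 V
Step 2 — Sum components: V_total = 29.18 - j148.8 V.
Step 3 — Convert to polar: |V_total| = 151.7 V, ∠V_total = -78.9°.

V_total = 151.7∠-78.9° V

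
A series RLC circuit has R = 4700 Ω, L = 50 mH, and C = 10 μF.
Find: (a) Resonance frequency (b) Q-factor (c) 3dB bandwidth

Step 1 — Resonance: ω₀ = 1/√(LC) = 1/√(0.05·1e-05) = 1414 rad/s.
Step 2 — f₀ = ω₀/(2π) = 225.1 Hz.
Step 3 — Series Q: Q = ω₀L/R = 1414·0.05/4700 = 0.01504.
Step 4 — Bandwidth: Δω = ω₀/Q = 9.4e+04 rad/s; BW = Δω/(2π) = 1.496e+04 Hz.

(a) f₀ = 225.1 Hz  (b) Q = 0.01504  (c) BW = 1.496e+04 Hz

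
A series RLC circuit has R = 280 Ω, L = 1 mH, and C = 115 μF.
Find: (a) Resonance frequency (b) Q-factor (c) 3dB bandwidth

Step 1 — Resonance: ω₀ = 1/√(LC) = 1/√(0.001·0.000115) = 2949 rad/s.
Step 2 — f₀ = ω₀/(2π) = 469.3 Hz.
Step 3 — Series Q: Q = ω₀L/R = 2949·0.001/280 = 0.01053.
Step 4 — Bandwidth: Δω = ω₀/Q = 2.8e+05 rad/s; BW = Δω/(2π) = 4.456e+04 Hz.

(a) f₀ = 469.3 Hz  (b) Q = 0.01053  (c) BW = 4.456e+04 Hz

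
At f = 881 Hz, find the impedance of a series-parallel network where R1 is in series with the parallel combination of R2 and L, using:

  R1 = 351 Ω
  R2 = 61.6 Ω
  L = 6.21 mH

Step 1 — Angular frequency: ω = 2π·f = 2π·881 = 5535 rad/s.
Step 2 — Component impedances:
  R1: Z = R = 351 Ω
  R2: Z = R = 61.6 Ω
  L: Z = jωL = j·5535·0.00621 = 0 + j34.38 Ω
Step 3 — Parallel branch: R2 || L = 1/(1/R2 + 1/L) = 14.63 + j26.21 Ω.
Step 4 — Series with R1: Z_total = R1 + (R2 || L) = 365.6 + j26.21 Ω = 366.6∠4.1° Ω.

Z = 365.6 + j26.21 Ω = 366.6∠4.1° Ω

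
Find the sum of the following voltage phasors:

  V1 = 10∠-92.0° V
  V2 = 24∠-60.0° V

Step 1 — Convert each phasor to rectangular form:
  V1 = 10·(cos(-92.0°) + j·sin(-92.0°)) = -0.349 - j9.994 V
  V2 = 24·(cos(-60.0°) + j·sin(-60.0°)) = 12 - j20.78 V
Step 2 — Sum components: V_total = 11.65 - j30.78 V.
Step 3 — Convert to polar: |V_total| = 32.91 V, ∠V_total = -69.3°.

V_total = 32.91∠-69.3° V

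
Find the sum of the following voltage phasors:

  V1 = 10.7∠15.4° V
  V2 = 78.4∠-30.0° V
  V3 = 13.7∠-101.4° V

Step 1 — Convert each phasor to rectangular form:
  V1 = 10.7·(cos(15.4°) + j·sin(15.4°)) = 10.32 + j2.841 V
  V2 = 78.4·(cos(-30.0°) + j·sin(-30.0°)) = 67.9 - j39.2 V
  V3 = 13.7·(cos(-101.4°) + j·sin(-101.4°)) = -2.708 - j13.43 V
Step 2 — Sum components: V_total = 75.5 - j49.79 V.
Step 3 — Convert to polar: |V_total| = 90.44 V, ∠V_total = -33.4°.

V_total = 90.44∠-33.4° V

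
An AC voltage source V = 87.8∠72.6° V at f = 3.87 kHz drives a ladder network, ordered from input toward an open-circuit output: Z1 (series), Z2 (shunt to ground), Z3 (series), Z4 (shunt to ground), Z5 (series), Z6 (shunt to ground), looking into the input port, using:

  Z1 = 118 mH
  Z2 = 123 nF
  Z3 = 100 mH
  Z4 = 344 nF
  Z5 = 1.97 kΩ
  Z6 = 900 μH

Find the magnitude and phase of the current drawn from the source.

Step 1 — Angular frequency: ω = 2π·f = 2π·3870 = 2.432e+04 rad/s.
Step 2 — Component impedances:
  Z1: Z = jωL = j·2.432e+04·0.118 = 0 + j2869 Ω
  Z2: Z = 1/(jωC) = -j/(ω·C) = 0 - j334.4 Ω
  Z3: Z = jωL = j·2.432e+04·0.1 = 0 + j2432 Ω
  Z4: Z = 1/(jωC) = -j/(ω·C) = 0 - j119.6 Ω
  Z5: Z = R = 1970 Ω
  Z6: Z = jωL = j·2.432e+04·0.0009 = 0 + j21.88 Ω
Step 3 — Ladder network (open output): work backward from the far end, alternating series and parallel combinations. Z_in = 0.2068 + j2478 Ω = 2478∠90.0° Ω.
Step 4 — Source phasor: V = 87.8∠72.6° V = 26.26 + j83.78 V.
Step 5 — Ohm's law: I = V / Z_total = (26.26 + j83.78) / (0.2068 + j2478) = 0.03381 - j0.01059 A.
Step 6 — Convert to polar: |I| = 0.03543 A, ∠I = -17.4°.

I = 0.03543∠-17.4° A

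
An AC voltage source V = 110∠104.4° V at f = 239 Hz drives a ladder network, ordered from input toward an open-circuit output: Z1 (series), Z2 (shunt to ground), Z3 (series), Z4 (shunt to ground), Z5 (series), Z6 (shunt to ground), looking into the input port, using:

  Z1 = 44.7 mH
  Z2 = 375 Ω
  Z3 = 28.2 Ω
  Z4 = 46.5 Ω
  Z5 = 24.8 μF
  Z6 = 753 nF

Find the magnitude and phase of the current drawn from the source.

Step 1 — Angular frequency: ω = 2π·f = 2π·239 = 1502 rad/s.
Step 2 — Component impedances:
  Z1: Z = jωL = j·1502·0.0447 = 0 + j67.13 Ω
  Z2: Z = R = 375 Ω
  Z3: Z = R = 28.2 Ω
  Z4: Z = R = 46.5 Ω
  Z5: Z = 1/(jωC) = -j/(ω·C) = 0 - j26.85 Ω
  Z6: Z = 1/(jωC) = -j/(ω·C) = 0 - j884.4 Ω
Step 3 — Ladder network (open output): work backward from the far end, alternating series and parallel combinations. Z_in = 62.22 + j65.48 Ω = 90.32∠46.5° Ω.
Step 4 — Source phasor: V = 110∠104.4° V = -27.36 + j106.5 V.
Step 5 — Ohm's law: I = V / Z_total = (-27.36 + j106.5) / (62.22 + j65.48) = 0.6465 + j1.032 A.
Step 6 — Convert to polar: |I| = 1.218 A, ∠I = 57.9°.

I = 1.218∠57.9° A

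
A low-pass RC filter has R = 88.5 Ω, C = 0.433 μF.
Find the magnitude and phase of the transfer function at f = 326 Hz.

Step 1 — Angular frequency: ω = 2π·326 = 2048 rad/s.
Step 2 — Transfer function: H(jω) = 1/(1 + jωRC).
Step 3 — Denominator: 1 + jωRC = 1 + j·2048·88.5·4.33e-07 = 1 + j0.07849.
Step 4 — H = 0.9939 - j0.07801.
Step 5 — Magnitude: |H| = 0.9969 (-0.0 dB); phase: φ = -4.5°.

|H| = 0.9969 (-0.0 dB), φ = -4.5°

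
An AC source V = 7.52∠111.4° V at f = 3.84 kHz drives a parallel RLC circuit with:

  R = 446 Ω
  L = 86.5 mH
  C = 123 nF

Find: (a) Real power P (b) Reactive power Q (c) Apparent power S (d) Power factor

Step 1 — Angular frequency: ω = 2π·f = 2π·3840 = 2.413e+04 rad/s.
Step 2 — Component impedances:
  R: Z = R = 446 Ω
  L: Z = jωL = j·2.413e+04·0.0865 = 0 + j2087 Ω
  C: Z = 1/(jωC) = -j/(ω·C) = 0 - j337 Ω
Step 3 — Parallel combination: 1/Z_total = 1/R + 1/L + 1/C; Z_total = 199.8 - j221.8 Ω = 298.5∠-48.0° Ω.
Step 4 — Source phasor: V = 7.52∠111.4° V = -2.744 + j7.002 V.
Step 5 — Current: I = V / Z = -0.02358 + j0.00887 A = 0.02519∠159.4° A.
Step 6 — Complex power: S = V·I* = 0.1268 - j0.1407 VA.
Step 7 — Real power: P = Re(S) = 0.1268 W.
Step 8 — Reactive power: Q = Im(S) = -0.1407 VAR.
Step 9 — Apparent power: |S| = 0.1894 VA.
Step 10 — Power factor: PF = P/|S| = 0.6694 (leading).

(a) P = 0.1268 W  (b) Q = -0.1407 VAR  (c) S = 0.1894 VA  (d) PF = 0.6694 (leading)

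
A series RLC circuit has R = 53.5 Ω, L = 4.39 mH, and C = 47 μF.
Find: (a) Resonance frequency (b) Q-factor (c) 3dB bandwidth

Step 1 — Resonance condition Im(Z)=0 gives ω₀ = 1/√(LC).
Step 2 — ω₀ = 1/√(0.00439·4.7e-05) = 2202 rad/s.
Step 3 — f₀ = ω₀/(2π) = 350.4 Hz.
Step 4 — Series Q: Q = ω₀L/R = 2202·0.00439/53.5 = 0.1806.
Step 5 — 3dB bandwidth: Δω = ω₀/Q = 1.219e+04 rad/s; BW = Δω/(2π) = 1940 Hz.

(a) f₀ = 350.4 Hz  (b) Q = 0.1806  (c) BW = 1940 Hz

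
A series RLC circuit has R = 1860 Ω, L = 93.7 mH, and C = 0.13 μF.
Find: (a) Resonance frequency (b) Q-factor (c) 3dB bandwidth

Step 1 — Resonance: ω₀ = 1/√(LC) = 1/√(0.0937·1.3e-07) = 9061 rad/s.
Step 2 — f₀ = ω₀/(2π) = 1442 Hz.
Step 3 — Series Q: Q = ω₀L/R = 9061·0.0937/1860 = 0.4564.
Step 4 — Bandwidth: Δω = ω₀/Q = 1.985e+04 rad/s; BW = Δω/(2π) = 3159 Hz.

(a) f₀ = 1442 Hz  (b) Q = 0.4564  (c) BW = 3159 Hz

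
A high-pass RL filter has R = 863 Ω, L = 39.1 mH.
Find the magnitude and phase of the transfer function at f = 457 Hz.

Step 1 — Angular frequency: ω = 2π·457 = 2871 rad/s.
Step 2 — Transfer function: H(jω) = jωL/(R + jωL).
Step 3 — Numerator jωL = j·112.3; denominator R + jωL = 863 + j112.3.
Step 4 — H = 0.01664 + j0.1279.
Step 5 — Magnitude: |H| = 0.129 (-17.8 dB); phase: φ = 82.6°.

|H| = 0.129 (-17.8 dB), φ = 82.6°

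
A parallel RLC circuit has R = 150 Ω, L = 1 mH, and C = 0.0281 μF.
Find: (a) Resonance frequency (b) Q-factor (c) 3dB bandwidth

Step 1 — Resonance: ω₀ = 1/√(LC) = 1/√(0.001·2.81e-08) = 1.886e+05 rad/s.
Step 2 — f₀ = ω₀/(2π) = 3.002e+04 Hz.
Step 3 — Parallel Q: Q = R/(ω₀L) = 150/(1.886e+05·0.001) = 0.7951.
Step 4 — Bandwidth: Δω = ω₀/Q = 2.372e+05 rad/s; BW = Δω/(2π) = 3.776e+04 Hz.

(a) f₀ = 3.002e+04 Hz  (b) Q = 0.7951  (c) BW = 3.776e+04 Hz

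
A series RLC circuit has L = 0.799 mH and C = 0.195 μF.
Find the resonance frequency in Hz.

Step 1 — Resonance condition Im(Z)=0 gives ω₀ = 1/√(LC).
Step 2 — ω₀ = 1/√(0.000799·1.95e-07) = 8.011e+04 rad/s.
Step 3 — f₀ = ω₀/(2π) = 1.275e+04 Hz.

f₀ = 1.275e+04 Hz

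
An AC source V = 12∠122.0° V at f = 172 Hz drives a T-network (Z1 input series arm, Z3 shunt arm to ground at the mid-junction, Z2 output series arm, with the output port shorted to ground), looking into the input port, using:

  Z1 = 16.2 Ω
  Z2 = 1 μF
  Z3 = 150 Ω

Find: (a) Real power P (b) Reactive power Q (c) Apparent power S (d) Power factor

Step 1 — Angular frequency: ω = 2π·f = 2π·172 = 1081 rad/s.
Step 2 — Component impedances:
  Z1: Z = R = 16.2 Ω
  Z2: Z = 1/(jωC) = -j/(ω·C) = 0 - j925.3 Ω
  Z3: Z = R = 150 Ω
Step 3 — With the output port shorted to ground, the output series arm Z2 runs from the junction to ground; the shunt arm Z3 also runs from the junction to ground. They appear in parallel: Z3 || Z2 = 146.2 - j23.69 Ω.
Step 4 — Series with input arm Z1: Z_in = Z1 + (Z3 || Z2) = 162.4 - j23.69 Ω = 164.1∠-8.3° Ω.
Step 5 — Source phasor: V = 12∠122.0° V = -6.359 + j10.18 V.
Step 6 — Current: I = V / Z = -0.04731 + j0.05578 A = 0.07314∠130.3° A.
Step 7 — Complex power: S = V·I* = 0.8684 - j0.1267 VA.
Step 8 — Real power: P = Re(S) = 0.8684 W.
Step 9 — Reactive power: Q = Im(S) = -0.1267 VAR.
Step 10 — Apparent power: |S| = 0.8776 VA.
Step 11 — Power factor: PF = P/|S| = 0.9895 (leading).

(a) P = 0.8684 W  (b) Q = -0.1267 VAR  (c) S = 0.8776 VA  (d) PF = 0.9895 (leading)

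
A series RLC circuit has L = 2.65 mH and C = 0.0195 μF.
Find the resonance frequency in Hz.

Step 1 — Resonance condition Im(Z)=0 gives ω₀ = 1/√(LC).
Step 2 — ω₀ = 1/√(0.00265·1.95e-08) = 1.391e+05 rad/s.
Step 3 — f₀ = ω₀/(2π) = 2.214e+04 Hz.

f₀ = 2.214e+04 Hz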